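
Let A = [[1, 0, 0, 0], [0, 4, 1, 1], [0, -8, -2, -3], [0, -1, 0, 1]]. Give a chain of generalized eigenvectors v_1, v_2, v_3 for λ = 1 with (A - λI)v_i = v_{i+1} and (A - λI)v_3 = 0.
We seek v_1 ∈ ker((A - I)^3) \ ker((A - I)^2), then set v_{i+1} = (A - I) v_i.

One such chain is v_1 = [[0, 0, 1, 0]]^T, v_2 = [[0, 1, -3, 0]]^T, v_3 = [[0, 0, 1, -1]]^T. Check: (A - I) v_3 = [[0, 0, 0, 0]]^T = 0.

v_1 = [[0, 0, 1, 0]]^T, v_2 = [[0, 1, -3, 0]]^T, v_3 = [[0, 0, 1, -1]]^T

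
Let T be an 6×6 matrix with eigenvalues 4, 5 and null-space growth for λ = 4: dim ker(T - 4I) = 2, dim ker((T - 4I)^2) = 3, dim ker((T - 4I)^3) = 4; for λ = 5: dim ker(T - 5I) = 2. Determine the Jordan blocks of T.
Jordan blocks: (4, 3), (4, 1), (5, 1), (5, 1)

λ = 4: successive nullity increments [2, 1, 1] count blocks of size ≥ k; block sizes are [3, 1].
λ = 5: successive nullity increments [2] count blocks of size ≥ k; block sizes are [1, 1].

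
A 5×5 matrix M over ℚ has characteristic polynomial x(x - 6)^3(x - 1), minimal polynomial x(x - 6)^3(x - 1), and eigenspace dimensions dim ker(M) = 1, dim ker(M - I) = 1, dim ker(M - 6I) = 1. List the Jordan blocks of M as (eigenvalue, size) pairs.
Jordan blocks: (0, 1), (1, 1), (6, 3)

λ = 0: algebraic multiplicity 1 (exponent in χ_M), largest block size 1 (exponent in m_M), 1 block (geometric multiplicity). This forces block sizes [1].
λ = 1: algebraic multiplicity 1 (exponent in χ_M), largest block size 1 (exponent in m_M), 1 block (geometric multiplicity). This forces block sizes [1].
λ = 6: algebraic multiplicity 3 (exponent in χ_M), largest block size 3 (exponent in m_M), 1 block (geometric multiplicity). This forces block sizes [3].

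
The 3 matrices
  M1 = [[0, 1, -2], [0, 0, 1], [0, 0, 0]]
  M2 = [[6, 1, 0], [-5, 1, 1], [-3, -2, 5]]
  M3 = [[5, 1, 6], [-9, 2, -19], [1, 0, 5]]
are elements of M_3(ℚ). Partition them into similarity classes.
Characteristic polynomials: χ_{M1} = x^3, χ_{M2} = (x - 4)^3, χ_{M3} = (x - 4)^3.

{M1}: invariant factors x^3.

{M2, M3}: invariant factors (x - 4)^3.

Matrices are similar if and only if their invariant-factor lists agree; the partition into similarity classes is {M1}, {M2, M3}.

2 classes: {M1}, {M2, M3}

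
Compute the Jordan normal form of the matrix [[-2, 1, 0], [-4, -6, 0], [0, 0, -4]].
The characteristic polynomial is det(xI - A) = (x + 4)^3, so the eigenvalues are -4 (algebraic multiplicity 3).

For λ = -4: rank(A + 4I) = 1, rank((A + 4I)^2) = 0. The eigenspace has dimension 3 - 1 = 2, so there are 2 Jordan blocks; the rank sequence gives block sizes [2, 1].

Assembling the blocks gives the Jordan form J above.

J = [[-4, 1, 0], [0, -4, 0], [0, 0, -4]]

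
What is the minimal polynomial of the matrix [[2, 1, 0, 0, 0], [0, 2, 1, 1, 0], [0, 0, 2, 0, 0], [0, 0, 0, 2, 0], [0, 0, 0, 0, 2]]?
The characteristic polynomial factors as (x - 2)^5. The minimal polynomial is ∏(x - λ)^{k_λ} where k_λ is the size of the largest Jordan block at λ.

For λ = 2: rank(A - 2I) = 2, and the largest Jordan block has size 3 (the smallest k with rank((A - 2I)^k) = rank((A - 2I)^(k+1))).

So m_A(x) = (x - 2)^3.

m_A(x) = (x - 2)^3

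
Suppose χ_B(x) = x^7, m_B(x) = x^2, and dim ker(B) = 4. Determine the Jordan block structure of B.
λ = 0: algebraic multiplicity 7 (exponent in χ_B), largest block size 2 (exponent in m_B), 4 blocks (geometric multiplicity). These force block sizes [2, 2, 2, 1].

Jordan blocks: (0, 2), (0, 2), (0, 2), (0, 1)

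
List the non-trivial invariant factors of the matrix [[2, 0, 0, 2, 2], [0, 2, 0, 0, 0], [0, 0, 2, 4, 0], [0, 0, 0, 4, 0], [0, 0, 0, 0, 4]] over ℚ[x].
x - 2, (x - 4)(x - 2), (x - 4)(x - 2)

The Jordan structure of A has elementary divisors (x - 2), (x - 2), (x - 2), (x - 4), (x - 4). Arranging the block sizes at each eigenvalue in decreasing order and taking row products gives the invariant factors.

Invariant factors (smallest first, each dividing the next): x - 2, (x - 4)(x - 2), (x - 4)(x - 2).

Check: the last factor (x - 4)(x - 2) is the minimal polynomial, and the product (x - 4)^2(x - 2)^3 is the characteristic polynomial.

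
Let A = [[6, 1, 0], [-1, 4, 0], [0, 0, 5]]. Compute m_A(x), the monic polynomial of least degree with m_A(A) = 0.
m_A(x) = (x - 5)^2

The characteristic polynomial factors as (x - 5)^3. The minimal polynomial is ∏(x - λ)^{k_λ} where k_λ is the size of the largest Jordan block at λ.

For λ = 5: rank(A - 5I) = 1, and the largest Jordan block has size 2 (the smallest k with rank((A - 5I)^k) = rank((A - 5I)^(k+1))).

So m_A(x) = (x - 5)^2.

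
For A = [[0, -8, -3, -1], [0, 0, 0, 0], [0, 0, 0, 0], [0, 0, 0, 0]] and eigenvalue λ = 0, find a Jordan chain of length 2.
We seek v_1 ∈ ker(A^2) \ ker(A), then set v_{i+1} = A v_i.

One such chain is v_1 = [[0, 0, -1, 2]]^T, v_2 = [[1, 0, 0, 0]]^T. Check: A v_2 = [[0, 0, 0, 0]]^T = 0.

v_1 = [[0, 0, -1, 2]]^T, v_2 = [[1, 0, 0, 0]]^T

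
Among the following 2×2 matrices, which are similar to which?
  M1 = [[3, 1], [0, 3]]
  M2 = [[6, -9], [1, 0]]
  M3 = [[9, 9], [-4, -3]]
1 class: {M1, M2, M3}

Characteristic polynomials: χ_{M1} = (x - 3)^2, χ_{M2} = (x - 3)^2, χ_{M3} = (x - 3)^2.

{M1, M2, M3}: invariant factors (x - 3)^2.

Matrices are similar if and only if their invariant-factor lists agree; the partition into similarity classes is {M1, M2, M3}.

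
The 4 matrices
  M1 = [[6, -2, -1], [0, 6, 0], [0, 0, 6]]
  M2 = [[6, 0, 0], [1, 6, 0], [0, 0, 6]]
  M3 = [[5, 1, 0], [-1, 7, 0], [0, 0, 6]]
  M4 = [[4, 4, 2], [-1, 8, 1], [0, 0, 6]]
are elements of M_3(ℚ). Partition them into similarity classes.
Characteristic polynomials: χ_{M1} = (x - 6)^3, χ_{M2} = (x - 6)^3, χ_{M3} = (x - 6)^3, χ_{M4} = (x - 6)^3.

{M1, M2, M3, M4}: invariant factors x - 6, (x - 6)^2.

Matrices are similar if and only if their invariant-factor lists agree; the partition into similarity classes is {M1, M2, M3, M4}.

1 class: {M1, M2, M3, M4}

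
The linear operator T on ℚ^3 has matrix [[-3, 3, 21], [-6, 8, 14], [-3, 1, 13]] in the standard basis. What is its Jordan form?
J = [[6, 1, 0], [0, 6, 0], [0, 0, 6]]

The characteristic polynomial is det(xI - A) = (x - 6)^3, so the eigenvalues are 6 (algebraic multiplicity 3).

For λ = 6: rank(A - 6I) = 1, rank((A - 6I)^2) = 0. The eigenspace has dimension 3 - 1 = 2, so there are 2 Jordan blocks; the rank sequence gives block sizes [2, 1].

Assembling the blocks gives the Jordan form J above.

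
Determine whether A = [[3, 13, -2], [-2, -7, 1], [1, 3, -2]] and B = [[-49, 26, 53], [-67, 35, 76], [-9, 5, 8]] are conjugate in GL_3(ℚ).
Yes.

Two matrices over a field are similar if and only if they have the same invariant factors.

Both A and B have characteristic polynomial (x + 2)^3 and minimal polynomial (x + 2)^3. Computing further, both have invariant factors (x + 2)^3. Hence A and B are similar.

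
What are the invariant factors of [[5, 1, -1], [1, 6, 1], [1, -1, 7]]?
The Jordan structure of A has elementary divisors (x - 6)^3. Arranging the block sizes at each eigenvalue in decreasing order and taking row products gives the invariant factors.

Invariant factors (smallest first, each dividing the next): (x - 6)^3.

Check: the last factor (x - 6)^3 is the minimal polynomial, and the product (x - 6)^3 is the characteristic polynomial.

(x - 6)^3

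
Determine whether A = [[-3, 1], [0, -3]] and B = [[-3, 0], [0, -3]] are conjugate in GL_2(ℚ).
No.

Both have characteristic polynomial (x + 3)^2, but the minimal polynomial of A is (x + 3)^2 while the minimal polynomial of B is x + 3. The minimal polynomial is a similarity invariant, so A and B are not similar.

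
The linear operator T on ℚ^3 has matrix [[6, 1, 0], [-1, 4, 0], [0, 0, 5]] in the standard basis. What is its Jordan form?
J = [[5, 1, 0], [0, 5, 0], [0, 0, 5]]

The characteristic polynomial is det(xI - A) = (x - 5)^3, so the eigenvalues are 5 (algebraic multiplicity 3).

For λ = 5: rank(A - 5I) = 1, rank((A - 5I)^2) = 0. The eigenspace has dimension 3 - 1 = 2, so there are 2 Jordan blocks; the rank sequence gives block sizes [2, 1].

Assembling the blocks gives the Jordan form J above.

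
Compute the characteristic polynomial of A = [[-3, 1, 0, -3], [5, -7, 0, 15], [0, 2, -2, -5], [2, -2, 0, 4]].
χ_A(x) = (x + 2)^4

xI - A = [[x + 3, -1, 0, 3], [-5, x + 7, 0, -15], [0, -2, x + 2, 5], [-2, 2, 0, x - 4]].

Expanding det(xI - A) along the first row:
det(xI - A) = + (x + 3)·det([[x + 7, 0, -15], [-2, x + 2, 5], [2, 0, x - 4]]) - (-1)·det([[-5, 0, -15], [0, x + 2, 5], [-2, 0, x - 4]]) + (0)·det([[-5, x + 7, -15], [0, -2, 5], [-2, 2, x - 4]]) - (3)·det([[-5, x + 7, 0], [0, -2, x + 2], [-2, 2, 0]]).

Evaluating gives χ_A(x) = x^4 + 8x^3 + 24x^2 + 32x + 16 = (x + 2)^4.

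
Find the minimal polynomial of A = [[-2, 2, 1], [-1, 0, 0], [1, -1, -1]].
m_A(x) = (x + 1)^3

The characteristic polynomial factors as (x + 1)^3. The minimal polynomial is ∏(x - λ)^{k_λ} where k_λ is the size of the largest Jordan block at λ.

For λ = -1: rank(A + I) = 2, and the largest Jordan block has size 3 (the smallest k with rank((A + I)^k) = rank((A + I)^(k+1))).

So m_A(x) = (x + 1)^3.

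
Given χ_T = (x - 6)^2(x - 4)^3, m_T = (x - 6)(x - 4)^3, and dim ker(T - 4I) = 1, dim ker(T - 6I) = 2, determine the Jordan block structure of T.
λ = 4: algebraic multiplicity 3 (exponent in χ_T), largest block size 3 (exponent in m_T), 1 block (geometric multiplicity). This forces block sizes [3].
λ = 6: algebraic multiplicity 2 (exponent in χ_T), largest block size 1 (exponent in m_T), 2 blocks (geometric multiplicity). These force block sizes [1, 1].

Jordan blocks: (4, 3), (6, 1), (6, 1)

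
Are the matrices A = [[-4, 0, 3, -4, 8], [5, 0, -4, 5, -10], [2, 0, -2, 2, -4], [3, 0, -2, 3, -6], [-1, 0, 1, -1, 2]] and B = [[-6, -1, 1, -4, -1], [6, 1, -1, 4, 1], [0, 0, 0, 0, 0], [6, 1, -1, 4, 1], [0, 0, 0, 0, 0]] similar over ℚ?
Both have characteristic polynomial x^4(x + 1), but the minimal polynomial of A is x^2(x + 1) while the minimal polynomial of B is x(x + 1). The minimal polynomial is a similarity invariant, so A and B are not similar.

No.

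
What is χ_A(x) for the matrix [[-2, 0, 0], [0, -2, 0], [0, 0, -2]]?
χ_A(x) = (x + 2)^3

xI - A = [[x + 2, 0, 0], [0, x + 2, 0], [0, 0, x + 2]].

Expanding det(xI - A) along the first row:
det(xI - A) = + (x + 2)·det([[x + 2, 0], [0, x + 2]]) - (0)·det([[0, 0], [0, x + 2]]) + (0)·det([[0, x + 2], [0, 0]]).

Evaluating gives χ_A(x) = x^3 + 6x^2 + 12x + 8 = (x + 2)^3.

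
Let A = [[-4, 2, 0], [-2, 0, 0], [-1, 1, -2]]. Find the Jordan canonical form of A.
The characteristic polynomial is det(xI - A) = (x + 2)^3, so the eigenvalues are -2 (algebraic multiplicity 3).

For λ = -2: rank(A + 2I) = 1, rank((A + 2I)^2) = 0. The eigenspace has dimension 3 - 1 = 2, so there are 2 Jordan blocks; the rank sequence gives block sizes [2, 1].

Assembling the blocks gives the Jordan form J above.

J = [[-2, 1, 0], [0, -2, 0], [0, 0, -2]]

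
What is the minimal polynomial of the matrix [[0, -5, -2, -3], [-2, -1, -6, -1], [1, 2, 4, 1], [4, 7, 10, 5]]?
The characteristic polynomial factors as (x - 2)^4. The minimal polynomial is ∏(x - λ)^{k_λ} where k_λ is the size of the largest Jordan block at λ.

For λ = 2: rank(A - 2I) = 2, and the largest Jordan block has size 2 (the smallest k with rank((A - 2I)^k) = rank((A - 2I)^(k+1))).

So m_A(x) = (x - 2)^2.

m_A(x) = (x - 2)^2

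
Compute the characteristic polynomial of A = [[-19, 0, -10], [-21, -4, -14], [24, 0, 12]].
xI - A = [[x + 19, 0, 10], [21, x + 4, 14], [-24, 0, x - 12]].

Expanding det(xI - A) along the first row:
det(xI - A) = + (x + 19)·det([[x + 4, 14], [0, x - 12]]) - (0)·det([[21, 14], [-24, x - 12]]) + (10)·det([[21, x + 4], [-24, 0]]).

Evaluating gives χ_A(x) = x^3 + 11x^2 + 40x + 48 = (x + 3)(x + 4)^2.

χ_A(x) = (x + 3)(x + 4)^2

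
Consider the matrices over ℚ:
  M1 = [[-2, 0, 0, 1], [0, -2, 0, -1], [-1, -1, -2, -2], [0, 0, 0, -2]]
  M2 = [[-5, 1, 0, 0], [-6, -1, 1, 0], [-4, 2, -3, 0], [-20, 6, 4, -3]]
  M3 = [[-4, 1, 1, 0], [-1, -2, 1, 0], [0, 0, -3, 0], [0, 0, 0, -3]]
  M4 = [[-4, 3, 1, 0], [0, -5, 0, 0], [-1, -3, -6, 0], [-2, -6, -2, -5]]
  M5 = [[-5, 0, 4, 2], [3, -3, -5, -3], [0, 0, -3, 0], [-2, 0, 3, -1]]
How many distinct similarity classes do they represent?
Characteristic polynomials: χ_{M1} = (x + 2)^4, χ_{M2} = (x + 3)^4, χ_{M3} = (x + 3)^4, χ_{M4} = (x + 5)^4, χ_{M5} = (x + 3)^4.

{M1}: invariant factors (x + 2)^2, (x + 2)^2.

{M2, M5}: invariant factors x + 3, (x + 3)^3.

{M3}: invariant factors x + 3, x + 3, (x + 3)^2.

{M4}: invariant factors x + 5, x + 5, (x + 5)^2.

Matrices are similar if and only if their invariant-factor lists agree; the partition into similarity classes is {M1}, {M2, M5}, {M3}, {M4}.

4 classes: {M1}, {M2, M5}, {M3}, {M4}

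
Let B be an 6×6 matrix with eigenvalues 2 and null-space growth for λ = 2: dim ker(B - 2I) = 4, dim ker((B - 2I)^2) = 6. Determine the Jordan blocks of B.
λ = 2: successive nullity increments [4, 2] count blocks of size ≥ k; block sizes are [2, 2, 1, 1].

Jordan blocks: (2, 2), (2, 2), (2, 1), (2, 1)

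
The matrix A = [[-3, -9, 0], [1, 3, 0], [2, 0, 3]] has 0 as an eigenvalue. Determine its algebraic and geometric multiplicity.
The characteristic polynomial is x^2(x - 3), so the factor x appears with exponent 2: the algebraic multiplicity is 2.

rank(A) = 2, so the eigenspace has dimension 3 - 2 = 1: the geometric multiplicity is 1.

Since 1 < 2, A is not diagonalizable.

algebraic multiplicity 2, geometric multiplicity 1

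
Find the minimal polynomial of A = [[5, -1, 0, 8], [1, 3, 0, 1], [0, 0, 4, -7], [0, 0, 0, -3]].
The characteristic polynomial factors as (x - 4)^3(x + 3). The minimal polynomial is ∏(x - λ)^{k_λ} where k_λ is the size of the largest Jordan block at λ.

For λ = -3: rank(A + 3I) = 3, and the largest Jordan block has size 1 (the smallest k with rank((A + 3I)^k) = rank((A + 3I)^(k+1))).
For λ = 4: rank(A - 4I) = 2, and the largest Jordan block has size 2 (the smallest k with rank((A - 4I)^k) = rank((A - 4I)^(k+1))).

So m_A(x) = (x - 4)^2(x + 3).

m_A(x) = (x - 4)^2(x + 3)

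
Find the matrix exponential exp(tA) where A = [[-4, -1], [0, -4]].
A has Jordan form J = [[-4, 1], [0, -4]] with A = PJP^{-1}, so e^{tA} = P e^{tJ} P^{-1}.

For a Jordan block J_k(λ), e^{tJ_k(λ)} = e^{λt} · (I + tN + t^2 N^2/2! + ... + t^{k-1} N^{k-1}/(k-1)!) where N is the nilpotent superdiagonal part.

Assembling the blocks and conjugating back gives the entries of e^{tA} as shown above.

e^{tA} = [[e^{-4*t}, -t*e^{-4*t}], [0, e^{-4*t}]]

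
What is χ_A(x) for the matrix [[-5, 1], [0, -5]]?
xI - A = [[x + 5, -1], [0, x + 5]].

Expanding det(xI - A) along the first row:
det(xI - A) = + (x + 5)·det([[x + 5]]) - (-1)·det([[0]]).

Evaluating gives χ_A(x) = x^2 + 10x + 25 = (x + 5)^2.

χ_A(x) = (x + 5)^2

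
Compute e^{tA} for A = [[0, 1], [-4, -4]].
e^{tA} = [[(2*t + 1)*e^{-2*t}, t*e^{-2*t}], [-4*t*e^{-2*t}, (1 - 2*t)*e^{-2*t}]]

A has Jordan form J = [[-2, 1], [0, -2]] with A = PJP^{-1}, so e^{tA} = P e^{tJ} P^{-1}.

For a Jordan block J_k(λ), e^{tJ_k(λ)} = e^{λt} · (I + tN + t^2 N^2/2! + ... + t^{k-1} N^{k-1}/(k-1)!) where N is the nilpotent superdiagonal part.

Assembling the blocks and conjugating back gives the entries of e^{tA} as shown above.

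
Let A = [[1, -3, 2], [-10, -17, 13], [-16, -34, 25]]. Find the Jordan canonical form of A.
J = [[3, 1, 0], [0, 3, 1], [0, 0, 3]]

The characteristic polynomial is det(xI - A) = (x - 3)^3, so the eigenvalues are 3 (algebraic multiplicity 3).

For λ = 3: rank(A - 3I) = 2, rank((A - 3I)^2) = 1, rank((A - 3I)^3) = 0. The eigenspace has dimension 3 - 2 = 1, so there is 1 Jordan block; the rank sequence gives block sizes [3].

Assembling the blocks gives the Jordan form J above.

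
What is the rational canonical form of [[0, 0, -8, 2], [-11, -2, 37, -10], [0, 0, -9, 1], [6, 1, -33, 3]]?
R = [[0, 0, 0, 10], [1, 0, 0, -3], [0, 1, 0, -16], [0, 0, 1, -8]]

The invariant factors of A (the non-unit diagonal entries of the Smith normal form of xI - A over ℚ[x]) are (x + 2)(x + 5)(x^2 + x - 1), each dividing the next. The characteristic polynomial is their product, (x + 2)(x + 5)(x^2 + x - 1).

The rational canonical form is the block-diagonal matrix of companion matrices C(f_i):
R = [[0, 0, 0, 10], [1, 0, 0, -3], [0, 1, 0, -16], [0, 0, 1, -8]].

Note the characteristic polynomial does not split into linear factors over ℚ, so A has no Jordan form over ℚ; the rational canonical form exists over any field.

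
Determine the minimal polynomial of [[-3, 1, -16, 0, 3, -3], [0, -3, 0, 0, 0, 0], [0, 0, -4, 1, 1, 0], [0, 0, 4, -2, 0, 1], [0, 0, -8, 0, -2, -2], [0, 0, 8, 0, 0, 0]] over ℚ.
The characteristic polynomial factors as (x + 2)^4(x + 3)^2. The minimal polynomial is ∏(x - λ)^{k_λ} where k_λ is the size of the largest Jordan block at λ.

For λ = -3: rank(A + 3I) = 5, and the largest Jordan block has size 2 (the smallest k with rank((A + 3I)^k) = rank((A + 3I)^(k+1))).
For λ = -2: rank(A + 2I) = 4, and the largest Jordan block has size 3 (the smallest k with rank((A + 2I)^k) = rank((A + 2I)^(k+1))).

So m_A(x) = (x + 2)^3(x + 3)^2.

m_A(x) = (x + 2)^3(x + 3)^2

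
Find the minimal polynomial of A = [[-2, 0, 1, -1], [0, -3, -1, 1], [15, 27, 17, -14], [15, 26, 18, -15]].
m_A(x) = (x - 3)(x + 2)^3

The characteristic polynomial factors as (x - 3)(x + 2)^3. The minimal polynomial is ∏(x - λ)^{k_λ} where k_λ is the size of the largest Jordan block at λ.

For λ = -2: rank(A + 2I) = 3, and the largest Jordan block has size 3 (the smallest k with rank((A + 2I)^k) = rank((A + 2I)^(k+1))).
For λ = 3: rank(A - 3I) = 3, and the largest Jordan block has size 1 (the smallest k with rank((A - 3I)^k) = rank((A - 3I)^(k+1))).

So m_A(x) = (x - 3)(x + 2)^3.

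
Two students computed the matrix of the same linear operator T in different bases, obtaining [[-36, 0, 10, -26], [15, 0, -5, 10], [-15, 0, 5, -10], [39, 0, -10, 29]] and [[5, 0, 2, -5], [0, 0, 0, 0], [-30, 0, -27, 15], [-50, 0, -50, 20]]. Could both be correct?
Yes.

Two matrices over a field are similar if and only if they have the same invariant factors.

Both A and B have characteristic polynomial x^2(x - 3)(x + 5) and minimal polynomial x(x - 3)(x + 5). Computing further, both have invariant factors x, x(x - 3)(x + 5). Hence A and B are similar.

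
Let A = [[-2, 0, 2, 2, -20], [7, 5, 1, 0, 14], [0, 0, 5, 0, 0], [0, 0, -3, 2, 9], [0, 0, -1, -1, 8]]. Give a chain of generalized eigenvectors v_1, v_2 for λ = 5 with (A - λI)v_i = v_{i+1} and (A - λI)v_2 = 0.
v_1 = [[-2, 0, 1, 3, 1]]^T, v_2 = [[2, 1, 0, -3, -1]]^T

We seek v_1 ∈ ker((A - 5I)^2) \ ker(A - 5I), then set v_{i+1} = (A - 5I) v_i.

One such chain is v_1 = [[-2, 0, 1, 3, 1]]^T, v_2 = [[2, 1, 0, -3, -1]]^T. Check: (A - 5I) v_2 = [[0, 0, 0, 0, 0]]^T = 0.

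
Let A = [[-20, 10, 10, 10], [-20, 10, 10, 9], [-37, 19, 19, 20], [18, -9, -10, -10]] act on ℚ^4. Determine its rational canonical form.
The invariant factors of A (the non-unit diagonal entries of the Smith normal form of xI - A over ℚ[x]) are (x - 2)(x + 1)(x^2 + 2x + 5), each dividing the next. The characteristic polynomial is their product, (x - 2)(x + 1)(x^2 + 2x + 5).

The rational canonical form is the block-diagonal matrix of companion matrices C(f_i):
R = [[0, 0, 0, 10], [1, 0, 0, 9], [0, 1, 0, -1], [0, 0, 1, -1]].

Note the characteristic polynomial does not split into linear factors over ℚ, so A has no Jordan form over ℚ; the rational canonical form exists over any field.

R = [[0, 0, 0, 10], [1, 0, 0, 9], [0, 1, 0, -1], [0, 0, 1, -1]]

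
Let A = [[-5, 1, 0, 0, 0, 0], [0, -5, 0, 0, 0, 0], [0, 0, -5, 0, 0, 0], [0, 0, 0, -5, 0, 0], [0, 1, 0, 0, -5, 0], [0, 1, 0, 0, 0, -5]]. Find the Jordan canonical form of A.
The characteristic polynomial is det(xI - A) = (x + 5)^6, so the eigenvalues are -5 (algebraic multiplicity 6).

For λ = -5: rank(A + 5I) = 1, rank((A + 5I)^2) = 0. The eigenspace has dimension 6 - 1 = 5, so there are 5 Jordan blocks; the rank sequence gives block sizes [2, 1, 1, 1, 1].

Assembling the blocks gives the Jordan form J above.

J = [[-5, 1, 0, 0, 0, 0], [0, -5, 0, 0, 0, 0], [0, 0, -5, 0, 0, 0], [0, 0, 0, -5, 0, 0], [0, 0, 0, 0, -5, 0], [0, 0, 0, 0, 0, -5]]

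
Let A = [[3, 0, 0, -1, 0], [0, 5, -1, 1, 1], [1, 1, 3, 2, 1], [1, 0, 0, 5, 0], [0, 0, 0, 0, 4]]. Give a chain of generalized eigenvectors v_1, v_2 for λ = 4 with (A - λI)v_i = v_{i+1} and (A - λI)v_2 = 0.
v_1 = [[-1, 0, 0, 0, 0]]^T, v_2 = [[1, 0, -1, -1, 0]]^T

We seek v_1 ∈ ker((A - 4I)^2) \ ker(A - 4I), then set v_{i+1} = (A - 4I) v_i.

One such chain is v_1 = [[-1, 0, 0, 0, 0]]^T, v_2 = [[1, 0, -1, -1, 0]]^T. Check: (A - 4I) v_2 = [[0, 0, 0, 0, 0]]^T = 0.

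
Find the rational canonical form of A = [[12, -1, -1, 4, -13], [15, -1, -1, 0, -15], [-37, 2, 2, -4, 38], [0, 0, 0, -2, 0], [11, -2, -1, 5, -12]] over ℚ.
R = [[-2, 0, 0, 0, 0], [0, 0, 0, 0, 10], [0, 1, 0, 0, 23], [0, 0, 1, 0, 15], [0, 0, 0, 1, 1]]

The invariant factors of A (the non-unit diagonal entries of the Smith normal form of xI - A over ℚ[x]) are x + 2, (x - 5)(x + 1)^2(x + 2), each dividing the next. The characteristic polynomial is their product, (x - 5)(x + 1)^2(x + 2)^2.

The rational canonical form is the block-diagonal matrix of companion matrices C(f_i):
R = [[-2, 0, 0, 0, 0], [0, 0, 0, 0, 10], [0, 1, 0, 0, 23], [0, 0, 1, 0, 15], [0, 0, 0, 1, 1]].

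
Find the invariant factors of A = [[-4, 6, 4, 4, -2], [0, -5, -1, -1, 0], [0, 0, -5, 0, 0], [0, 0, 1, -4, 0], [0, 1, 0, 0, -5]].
The Jordan structure of A has elementary divisors (x + 5)^2, (x + 5), (x + 4), (x + 4). Arranging the block sizes at each eigenvalue in decreasing order and taking row products gives the invariant factors.

Invariant factors (smallest first, each dividing the next): (x + 4)(x + 5), (x + 4)(x + 5)^2.

Check: the last factor (x + 4)(x + 5)^2 is the minimal polynomial, and the product (x + 4)^2(x + 5)^3 is the characteristic polynomial.

(x + 4)(x + 5), (x + 4)(x + 5)^2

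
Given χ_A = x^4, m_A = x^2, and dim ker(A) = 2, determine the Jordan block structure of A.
Jordan blocks: (0, 2), (0, 2)

λ = 0: algebraic multiplicity 4 (exponent in χ_A), largest block size 2 (exponent in m_A), 2 blocks (geometric multiplicity). These force block sizes [2, 2].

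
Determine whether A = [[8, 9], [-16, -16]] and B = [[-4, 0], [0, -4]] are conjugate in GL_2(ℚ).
No.

Both have characteristic polynomial (x + 4)^2, but the minimal polynomial of A is (x + 4)^2 while the minimal polynomial of B is x + 4. The minimal polynomial is a similarity invariant, so A and B are not similar.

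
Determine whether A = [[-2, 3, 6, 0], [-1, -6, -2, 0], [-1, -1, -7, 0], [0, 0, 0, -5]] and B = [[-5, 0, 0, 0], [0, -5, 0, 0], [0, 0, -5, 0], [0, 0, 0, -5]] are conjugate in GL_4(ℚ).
No.

Both have characteristic polynomial (x + 5)^4, but the minimal polynomial of A is (x + 5)^2 while the minimal polynomial of B is x + 5. The minimal polynomial is a similarity invariant, so A and B are not similar.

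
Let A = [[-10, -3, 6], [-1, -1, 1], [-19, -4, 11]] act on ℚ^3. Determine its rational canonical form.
R = [[0, 0, 4], [1, 0, -4], [0, 1, 0]]

The invariant factors of A (the non-unit diagonal entries of the Smith normal form of xI - A over ℚ[x]) are x^3 + 4x - 4, each dividing the next. The characteristic polynomial is their product, x^3 + 4x - 4.

The rational canonical form is the block-diagonal matrix of companion matrices C(f_i):
R = [[0, 0, 4], [1, 0, -4], [0, 1, 0]].

Note the characteristic polynomial does not split into linear factors over ℚ, so A has no Jordan form over ℚ; the rational canonical form exists over any field.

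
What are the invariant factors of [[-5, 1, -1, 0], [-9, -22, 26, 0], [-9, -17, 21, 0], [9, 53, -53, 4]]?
The Jordan structure of A has elementary divisors (x + 5)^2, (x - 4), (x - 4). Arranging the block sizes at each eigenvalue in decreasing order and taking row products gives the invariant factors.

Invariant factors (smallest first, each dividing the next): x - 4, (x - 4)(x + 5)^2.

Check: the last factor (x - 4)(x + 5)^2 is the minimal polynomial, and the product (x - 4)^2(x + 5)^2 is the characteristic polynomial.

x - 4, (x - 4)(x + 5)^2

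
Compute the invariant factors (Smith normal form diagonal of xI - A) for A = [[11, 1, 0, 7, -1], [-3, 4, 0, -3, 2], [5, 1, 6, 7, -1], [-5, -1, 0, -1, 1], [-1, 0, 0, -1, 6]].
The Jordan structure of A has elementary divisors (x - 4)^2, (x - 6)^2, (x - 6). Arranging the block sizes at each eigenvalue in decreasing order and taking row products gives the invariant factors.

Invariant factors (smallest first, each dividing the next): x - 6, (x - 6)^2(x - 4)^2.

Check: the last factor (x - 6)^2(x - 4)^2 is the minimal polynomial, and the product (x - 6)^3(x - 4)^2 is the characteristic polynomial.

x - 6, (x - 6)^2(x - 4)^2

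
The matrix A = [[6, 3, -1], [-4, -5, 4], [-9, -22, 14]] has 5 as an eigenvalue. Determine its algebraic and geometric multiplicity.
The characteristic polynomial is (x - 5)^3, so the factor x - 5 appears with exponent 3: the algebraic multiplicity is 3.

rank(A - 5I) = 2, so the eigenspace has dimension 3 - 2 = 1: the geometric multiplicity is 1.

Since 1 < 3, A is not diagonalizable.

algebraic multiplicity 3, geometric multiplicity 1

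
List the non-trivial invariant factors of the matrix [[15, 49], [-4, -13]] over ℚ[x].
(x - 1)^2

The Jordan structure of A has elementary divisors (x - 1)^2. Arranging the block sizes at each eigenvalue in decreasing order and taking row products gives the invariant factors.

Invariant factors (smallest first, each dividing the next): (x - 1)^2.

Check: the last factor (x - 1)^2 is the minimal polynomial, and the product (x - 1)^2 is the characteristic polynomial.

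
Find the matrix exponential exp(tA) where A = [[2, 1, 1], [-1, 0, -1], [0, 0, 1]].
A has Jordan form J = [[1, 1, 0], [0, 1, 0], [0, 0, 1]] with A = PJP^{-1}, so e^{tA} = P e^{tJ} P^{-1}.

For a Jordan block J_k(λ), e^{tJ_k(λ)} = e^{λt} · (I + tN + t^2 N^2/2! + ... + t^{k-1} N^{k-1}/(k-1)!) where N is the nilpotent superdiagonal part.

Assembling the blocks and conjugating back gives the entries of e^{tA} as shown above.

e^{tA} = [[(t + 1)*e^{t}, t*e^{t}, t*e^{t}], [-t*e^{t}, (1 - t)*e^{t}, -t*e^{t}], [0, 0, e^{t}]]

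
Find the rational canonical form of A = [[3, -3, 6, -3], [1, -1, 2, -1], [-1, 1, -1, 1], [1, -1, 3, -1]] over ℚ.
R = [[0, 0, 0, 0], [0, 0, 0, 0], [0, 1, 0, 0], [0, 0, 1, 0]]

The invariant factors of A (the non-unit diagonal entries of the Smith normal form of xI - A over ℚ[x]) are x, x^3, each dividing the next. The characteristic polynomial is their product, x^4.

The rational canonical form is the block-diagonal matrix of companion matrices C(f_i):
R = [[0, 0, 0, 0], [0, 0, 0, 0], [0, 1, 0, 0], [0, 0, 1, 0]].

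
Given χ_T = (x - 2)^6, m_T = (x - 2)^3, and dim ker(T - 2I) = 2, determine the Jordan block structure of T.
Jordan blocks: (2, 3), (2, 3)

λ = 2: algebraic multiplicity 6 (exponent in χ_T), largest block size 3 (exponent in m_T), 2 blocks (geometric multiplicity). These force block sizes [3, 3].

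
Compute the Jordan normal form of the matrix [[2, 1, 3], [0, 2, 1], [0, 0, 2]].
The characteristic polynomial is det(xI - A) = (x - 2)^3, so the eigenvalues are 2 (algebraic multiplicity 3).

For λ = 2: rank(A - 2I) = 2, rank((A - 2I)^2) = 1, rank((A - 2I)^3) = 0. The eigenspace has dimension 3 - 2 = 1, so there is 1 Jordan block; the rank sequence gives block sizes [3].

Assembling the blocks gives the Jordan form J above.

J = [[2, 1, 0], [0, 2, 1], [0, 0, 2]]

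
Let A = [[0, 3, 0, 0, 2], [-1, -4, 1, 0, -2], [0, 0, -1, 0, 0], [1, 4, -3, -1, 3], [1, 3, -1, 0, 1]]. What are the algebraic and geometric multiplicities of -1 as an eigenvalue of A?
algebraic multiplicity 5, geometric multiplicity 2

The characteristic polynomial is (x + 1)^5, so the factor x + 1 appears with exponent 5: the algebraic multiplicity is 5.

rank(A + I) = 3, so the eigenspace has dimension 5 - 3 = 2: the geometric multiplicity is 2.

Since 2 < 5, A is not diagonalizable.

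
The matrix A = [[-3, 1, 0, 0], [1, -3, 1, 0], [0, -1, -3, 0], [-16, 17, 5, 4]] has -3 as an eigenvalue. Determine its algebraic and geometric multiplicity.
The characteristic polynomial is (x - 4)(x + 3)^3, so the factor x + 3 appears with exponent 3: the algebraic multiplicity is 3.

rank(A + 3I) = 3, so the eigenspace has dimension 4 - 3 = 1: the geometric multiplicity is 1.

Since 1 < 3, A is not diagonalizable.

algebraic multiplicity 3, geometric multiplicity 1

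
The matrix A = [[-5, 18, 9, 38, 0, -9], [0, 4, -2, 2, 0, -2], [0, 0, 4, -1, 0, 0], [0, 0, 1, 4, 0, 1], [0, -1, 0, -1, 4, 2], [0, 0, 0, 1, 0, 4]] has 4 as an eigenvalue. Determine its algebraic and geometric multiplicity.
algebraic multiplicity 5, geometric multiplicity 2

The characteristic polynomial is (x - 4)^5(x + 5), so the factor x - 4 appears with exponent 5: the algebraic multiplicity is 5.

rank(A - 4I) = 4, so the eigenspace has dimension 6 - 4 = 2: the geometric multiplicity is 2.

Since 2 < 5, A is not diagonalizable.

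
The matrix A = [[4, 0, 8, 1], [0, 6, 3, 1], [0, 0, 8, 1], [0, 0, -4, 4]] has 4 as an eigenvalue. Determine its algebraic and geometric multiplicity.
algebraic multiplicity 1, geometric multiplicity 1

The characteristic polynomial is (x - 6)^3(x - 4), so the factor x - 4 appears with exponent 1: the algebraic multiplicity is 1.

rank(A - 4I) = 3, so the eigenspace has dimension 4 - 3 = 1: the geometric multiplicity is 1.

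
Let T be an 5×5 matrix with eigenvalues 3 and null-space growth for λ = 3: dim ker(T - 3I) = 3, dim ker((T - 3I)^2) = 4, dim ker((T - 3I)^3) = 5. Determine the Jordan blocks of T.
Jordan blocks: (3, 3), (3, 1), (3, 1)

λ = 3: successive nullity increments [3, 1, 1] count blocks of size ≥ k; block sizes are [3, 1, 1].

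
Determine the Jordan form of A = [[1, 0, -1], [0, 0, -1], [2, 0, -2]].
J = [[-1, 0, 0], [0, 0, 1], [0, 0, 0]]

The characteristic polynomial is det(xI - A) = x^2(x + 1), so the eigenvalues are -1 (algebraic multiplicity 1), 0 (algebraic multiplicity 2).

For λ = -1: algebraic multiplicity 1 gives one 1×1 block.

For λ = 0: rank(A) = 2, rank(A^2) = 1. The eigenspace has dimension 3 - 2 = 1, so there is 1 Jordan block; the rank sequence gives block sizes [2].

Assembling the blocks gives the Jordan form J above.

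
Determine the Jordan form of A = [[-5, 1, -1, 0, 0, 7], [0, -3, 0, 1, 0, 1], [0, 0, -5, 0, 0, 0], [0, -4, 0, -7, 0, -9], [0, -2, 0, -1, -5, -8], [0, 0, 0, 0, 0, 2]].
J = [[-5, 1, 0, 0, 0, 0], [0, -5, 1, 0, 0, 0], [0, 0, -5, 0, 0, 0], [0, 0, 0, -5, 0, 0], [0, 0, 0, 0, -5, 0], [0, 0, 0, 0, 0, 2]]

The characteristic polynomial is det(xI - A) = (x - 2)(x + 5)^5, so the eigenvalues are -5 (algebraic multiplicity 5), 2 (algebraic multiplicity 1).

For λ = -5: rank(A + 5I) = 3, rank((A + 5I)^2) = 2, rank((A + 5I)^3) = 1. The eigenspace has dimension 6 - 3 = 3, so there are 3 Jordan blocks; the rank sequence gives block sizes [3, 1, 1].

For λ = 2: algebraic multiplicity 1 gives one 1×1 block.

Assembling the blocks gives the Jordan form J above.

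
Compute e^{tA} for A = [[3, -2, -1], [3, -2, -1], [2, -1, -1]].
A has Jordan form J = [[0, 1, 0], [0, 0, 1], [0, 0, 0]] with A = PJP^{-1}, so e^{tA} = P e^{tJ} P^{-1}.

For a Jordan block J_k(λ), e^{tJ_k(λ)} = e^{λt} · (I + tN + t^2 N^2/2! + ... + t^{k-1} N^{k-1}/(k-1)!) where N is the nilpotent superdiagonal part.

Assembling the blocks and conjugating back gives the entries of e^{tA} as shown above.

e^{tA} = [[t^2/2 + 3*t + 1, t*(-t - 4)/2, -t], [t*(t + 6)/2, -t^2/2 - 2*t + 1, -t], [t*(t + 4)/2, -t*(t/2 + 1), 1 - t]]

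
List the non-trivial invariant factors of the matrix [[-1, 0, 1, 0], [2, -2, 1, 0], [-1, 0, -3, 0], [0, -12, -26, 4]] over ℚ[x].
The Jordan structure of A has elementary divisors (x + 2)^3, (x - 4). Arranging the block sizes at each eigenvalue in decreasing order and taking row products gives the invariant factors.

Invariant factors (smallest first, each dividing the next): (x - 4)(x + 2)^3.

Check: the last factor (x - 4)(x + 2)^3 is the minimal polynomial, and the product (x - 4)(x + 2)^3 is the characteristic polynomial.

(x - 4)(x + 2)^3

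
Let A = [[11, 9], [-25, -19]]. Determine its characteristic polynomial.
xI - A = [[x - 11, -9], [25, x + 19]].

Expanding det(xI - A) along the first row:
det(xI - A) = + (x - 11)·det([[x + 19]]) - (-9)·det([[25]]).

Evaluating gives χ_A(x) = x^2 + 8x + 16 = (x + 4)^2.

χ_A(x) = (x + 4)^2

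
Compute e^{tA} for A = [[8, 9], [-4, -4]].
A has Jordan form J = [[2, 1], [0, 2]] with A = PJP^{-1}, so e^{tA} = P e^{tJ} P^{-1}.

For a Jordan block J_k(λ), e^{tJ_k(λ)} = e^{λt} · (I + tN + t^2 N^2/2! + ... + t^{k-1} N^{k-1}/(k-1)!) where N is the nilpotent superdiagonal part.

Assembling the blocks and conjugating back gives the entries of e^{tA} as shown above.

e^{tA} = [[(6*t + 1)*e^{2*t}, 9*t*e^{2*t}], [-4*t*e^{2*t}, (1 - 6*t)*e^{2*t}]]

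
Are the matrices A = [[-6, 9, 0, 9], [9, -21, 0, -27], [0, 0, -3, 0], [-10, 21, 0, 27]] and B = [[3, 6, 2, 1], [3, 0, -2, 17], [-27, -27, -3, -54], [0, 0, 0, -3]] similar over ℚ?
Yes.

Two matrices over a field are similar if and only if they have the same invariant factors.

Both A and B have characteristic polynomial (x - 6)(x + 3)^3 and minimal polynomial (x - 6)(x + 3)^2. Computing further, both have invariant factors x + 3, (x - 6)(x + 3)^2. Hence A and B are similar.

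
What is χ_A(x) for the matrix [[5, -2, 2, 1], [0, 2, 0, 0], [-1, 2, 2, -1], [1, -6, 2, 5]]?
xI - A = [[x - 5, 2, -2, -1], [0, x - 2, 0, 0], [1, -2, x - 2, 1], [-1, 6, -2, x - 5]].

Expanding det(xI - A) along the first row:
det(xI - A) = + (x - 5)·det([[x - 2, 0, 0], [-2, x - 2, 1], [6, -2, x - 5]]) - (2)·det([[0, 0, 0], [1, x - 2, 1], [-1, -2, x - 5]]) + (-2)·det([[0, x - 2, 0], [1, -2, 1], [-1, 6, x - 5]]) - (-1)·det([[0, x - 2, 0], [1, -2, x - 2], [-1, 6, -2]]).

Evaluating gives χ_A(x) = x^4 - 14x^3 + 72x^2 - 160x + 128 = (x - 4)^3(x - 2).

χ_A(x) = (x - 4)^3(x - 2)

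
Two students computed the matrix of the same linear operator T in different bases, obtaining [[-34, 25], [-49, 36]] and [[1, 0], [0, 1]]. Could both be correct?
Both have characteristic polynomial (x - 1)^2, but the minimal polynomial of A is (x - 1)^2 while the minimal polynomial of B is x - 1. The minimal polynomial is a similarity invariant, so A and B are not similar.

No.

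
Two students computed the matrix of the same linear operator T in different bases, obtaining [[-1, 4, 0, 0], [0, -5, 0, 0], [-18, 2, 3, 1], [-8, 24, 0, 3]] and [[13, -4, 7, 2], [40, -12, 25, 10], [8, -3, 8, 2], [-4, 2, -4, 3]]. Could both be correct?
trace(A) = 0 but trace(B) = 12. The trace is a similarity invariant, so A and B are not similar.

No.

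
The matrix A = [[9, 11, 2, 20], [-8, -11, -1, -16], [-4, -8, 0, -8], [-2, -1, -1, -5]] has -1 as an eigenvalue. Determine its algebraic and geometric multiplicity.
The characteristic polynomial is (x + 1)^3(x + 4), so the factor x + 1 appears with exponent 3: the algebraic multiplicity is 3.

rank(A + I) = 2, so the eigenspace has dimension 4 - 2 = 2: the geometric multiplicity is 2.

Since 2 < 3, A is not diagonalizable.

algebraic multiplicity 3, geometric multiplicity 2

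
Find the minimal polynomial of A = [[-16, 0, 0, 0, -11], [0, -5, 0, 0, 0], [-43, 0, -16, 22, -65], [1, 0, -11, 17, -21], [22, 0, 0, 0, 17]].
The characteristic polynomial factors as (x - 6)^2(x + 5)^3. The minimal polynomial is ∏(x - λ)^{k_λ} where k_λ is the size of the largest Jordan block at λ.

For λ = -5: rank(A + 5I) = 2, and the largest Jordan block has size 1 (the smallest k with rank((A + 5I)^k) = rank((A + 5I)^(k+1))).
For λ = 6: rank(A - 6I) = 4, and the largest Jordan block has size 2 (the smallest k with rank((A - 6I)^k) = rank((A - 6I)^(k+1))).

So m_A(x) = (x - 6)^2(x + 5).

m_A(x) = (x - 6)^2(x + 5)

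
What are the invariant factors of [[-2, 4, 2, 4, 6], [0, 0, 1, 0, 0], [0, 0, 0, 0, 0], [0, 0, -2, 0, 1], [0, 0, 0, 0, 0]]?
x^2, x^2(x + 2)

The Jordan structure of A has elementary divisors (x + 2), x^2, x^2. Arranging the block sizes at each eigenvalue in decreasing order and taking row products gives the invariant factors.

Invariant factors (smallest first, each dividing the next): x^2, x^2(x + 2).

Check: the last factor x^2(x + 2) is the minimal polynomial, and the product x^4(x + 2) is the characteristic polynomial.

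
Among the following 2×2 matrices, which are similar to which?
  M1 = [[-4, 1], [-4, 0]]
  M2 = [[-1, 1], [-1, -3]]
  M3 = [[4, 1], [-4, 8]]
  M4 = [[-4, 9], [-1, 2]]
3 classes: {M1, M2}, {M3}, {M4}

Characteristic polynomials: χ_{M1} = (x + 2)^2, χ_{M2} = (x + 2)^2, χ_{M3} = (x - 6)^2, χ_{M4} = (x + 1)^2.

{M1, M2}: invariant factors (x + 2)^2.

{M3}: invariant factors (x - 6)^2.

{M4}: invariant factors (x + 1)^2.

Matrices are similar if and only if their invariant-factor lists agree; the partition into similarity classes is {M1, M2}, {M3}, {M4}.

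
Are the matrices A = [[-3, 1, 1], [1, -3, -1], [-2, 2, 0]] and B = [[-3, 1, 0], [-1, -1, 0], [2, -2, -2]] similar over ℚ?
Two matrices over a field are similar if and only if they have the same invariant factors.

Both A and B have characteristic polynomial (x + 2)^3 and minimal polynomial (x + 2)^2. Computing further, both have invariant factors x + 2, (x + 2)^2. Hence A and B are similar.

Yes.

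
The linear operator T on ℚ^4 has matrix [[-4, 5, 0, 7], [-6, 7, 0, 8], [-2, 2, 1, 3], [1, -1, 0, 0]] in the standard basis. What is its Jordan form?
J = [[1, 1, 0, 0], [0, 1, 1, 0], [0, 0, 1, 0], [0, 0, 0, 1]]

The characteristic polynomial is det(xI - A) = (x - 1)^4, so the eigenvalues are 1 (algebraic multiplicity 4).

For λ = 1: rank(A - I) = 2, rank((A - I)^2) = 1, rank((A - I)^3) = 0. The eigenspace has dimension 4 - 2 = 2, so there are 2 Jordan blocks; the rank sequence gives block sizes [3, 1].

Assembling the blocks gives the Jordan form J above.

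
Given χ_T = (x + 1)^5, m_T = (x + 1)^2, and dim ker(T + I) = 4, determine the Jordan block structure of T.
Jordan blocks: (-1, 2), (-1, 1), (-1, 1), (-1, 1)

λ = -1: algebraic multiplicity 5 (exponent in χ_T), largest block size 2 (exponent in m_T), 4 blocks (geometric multiplicity). These force block sizes [2, 1, 1, 1].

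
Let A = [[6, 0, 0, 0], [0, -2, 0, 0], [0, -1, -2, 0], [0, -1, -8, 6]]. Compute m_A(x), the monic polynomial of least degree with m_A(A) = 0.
m_A(x) = (x - 6)(x + 2)^2

The characteristic polynomial factors as (x - 6)^2(x + 2)^2. The minimal polynomial is ∏(x - λ)^{k_λ} where k_λ is the size of the largest Jordan block at λ.

For λ = -2: rank(A + 2I) = 3, and the largest Jordan block has size 2 (the smallest k with rank((A + 2I)^k) = rank((A + 2I)^(k+1))).
For λ = 6: rank(A - 6I) = 2, and the largest Jordan block has size 1 (the smallest k with rank((A - 6I)^k) = rank((A - 6I)^(k+1))).

So m_A(x) = (x - 6)(x + 2)^2.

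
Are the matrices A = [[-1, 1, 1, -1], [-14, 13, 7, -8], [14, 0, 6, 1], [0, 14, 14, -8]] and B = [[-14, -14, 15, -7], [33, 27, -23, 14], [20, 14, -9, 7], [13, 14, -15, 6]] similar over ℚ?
No.

Both have characteristic polynomial (x - 6)^2(x + 1)^2, but the minimal polynomial of A is (x - 6)^2(x + 1)^2 while the minimal polynomial of B is (x - 6)^2(x + 1). The minimal polynomial is a similarity invariant, so A and B are not similar.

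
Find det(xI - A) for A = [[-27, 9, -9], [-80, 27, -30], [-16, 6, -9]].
χ_A(x) = (x + 3)^3

xI - A = [[x + 27, -9, 9], [80, x - 27, 30], [16, -6, x + 9]].

Expanding det(xI - A) along the first row:
det(xI - A) = + (x + 27)·det([[x - 27, 30], [-6, x + 9]]) - (-9)·det([[80, 30], [16, x + 9]]) + (9)·det([[80, x - 27], [16, -6]]).

Evaluating gives χ_A(x) = x^3 + 9x^2 + 27x + 27 = (x + 3)^3.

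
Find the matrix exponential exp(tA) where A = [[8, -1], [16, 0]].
e^{tA} = [[(4*t + 1)*e^{4*t}, -t*e^{4*t}], [16*t*e^{4*t}, (1 - 4*t)*e^{4*t}]]

A has Jordan form J = [[4, 1], [0, 4]] with A = PJP^{-1}, so e^{tA} = P e^{tJ} P^{-1}.

For a Jordan block J_k(λ), e^{tJ_k(λ)} = e^{λt} · (I + tN + t^2 N^2/2! + ... + t^{k-1} N^{k-1}/(k-1)!) where N is the nilpotent superdiagonal part.

Assembling the blocks and conjugating back gives the entries of e^{tA} as shown above.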